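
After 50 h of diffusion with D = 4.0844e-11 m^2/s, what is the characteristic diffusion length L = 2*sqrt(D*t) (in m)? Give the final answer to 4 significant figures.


t = 50 hr = 180000 s
Diffusion length = 2*sqrt(D*t)
= 2*sqrt(4.0844e-11 * 180000)
= 5.423e-03 m


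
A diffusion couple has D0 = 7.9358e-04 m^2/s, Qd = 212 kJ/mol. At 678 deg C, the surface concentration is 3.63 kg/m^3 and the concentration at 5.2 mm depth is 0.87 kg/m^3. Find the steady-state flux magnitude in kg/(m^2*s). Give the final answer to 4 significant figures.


Step 1: D = D0 * exp(-Qd/(R*T))
T = 678 + 273.15 = 951.15 K
D = 7.9358e-04 * exp(-212e3 / (8.314 * 951.15)) = 1.80589e-15 m^2/s
Step 2: J = D * (C1 - C2) / dx
J = 1.80589e-15 * (3.63 - 0.87) / 5.2e-03
J = 9.585e-13 kg/(m^2*s)


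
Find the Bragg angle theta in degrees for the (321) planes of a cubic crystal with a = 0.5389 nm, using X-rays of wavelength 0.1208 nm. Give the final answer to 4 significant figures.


d = a / sqrt(h^2+k^2+l^2)
d = 0.5389 / sqrt(14) = 0.144027 nm
lambda = 2*d*sin(theta)  =>  sin(theta) = lambda / (2*d)
sin(theta) = 0.1208 / (2 * 0.144027) = 0.419366
theta = 24.79 deg


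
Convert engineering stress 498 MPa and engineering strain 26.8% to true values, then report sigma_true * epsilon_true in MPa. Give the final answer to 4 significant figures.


sigma_true = sigma_eng * (1 + epsilon_eng)
sigma_true = 498 * (1 + 0.268) = 631.464 MPa
epsilon_true = ln(1 + epsilon_eng)
epsilon_true = ln(1 + 0.268) = 0.237441
sigma_true * epsilon_true = 631.464 * 0.237441 = 149.9 MPa


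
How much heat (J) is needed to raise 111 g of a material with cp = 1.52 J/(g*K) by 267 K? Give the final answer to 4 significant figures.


Q = m * cp * dT
Q = 111 * 1.52 * 267
Q = 45050 J


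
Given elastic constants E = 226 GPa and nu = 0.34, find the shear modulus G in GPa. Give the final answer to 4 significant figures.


G = E / (2*(1+nu))
G = 226 / (2*(1+0.34))
G = 84.33 GPa


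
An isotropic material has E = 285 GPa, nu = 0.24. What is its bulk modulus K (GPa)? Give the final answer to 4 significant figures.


K = E / (3*(1-2*nu))
K = 285 / (3*(1-2*0.24))
K = 182.7 GPa


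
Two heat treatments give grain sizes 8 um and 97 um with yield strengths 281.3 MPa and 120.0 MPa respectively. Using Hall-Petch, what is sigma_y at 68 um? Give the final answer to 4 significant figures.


sigma_y = sigma0 + k / sqrt(d)
1/sqrt(d1) = 1/sqrt(8e-06) = 353.553;  1/sqrt(d2) = 101.535
k = (sigma1 - sigma2) / (1/sqrt(d1) - 1/sqrt(d2)) = (281.3 - 120.0) / (353.553 - 101.535) = 0.640032 MPa*m^0.5
sigma0 = sigma1 - k/sqrt(d1) = 281.3 - 0.640032*353.553 = 55.0146 MPa
sigma_y(d3) = 55.0146 + 0.640032 / sqrt(6.8e-05) = 132.6 MPa


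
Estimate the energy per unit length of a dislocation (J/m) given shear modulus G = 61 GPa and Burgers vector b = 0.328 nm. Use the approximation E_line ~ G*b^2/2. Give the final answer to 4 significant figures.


E = G*b^2/2
b = 0.328 nm = 3.28e-10 m
G = 61 GPa = 6.1e+10 Pa
E = 0.5 * 6.1e+10 * (3.28e-10)^2
E = 3.281e-09 J/m


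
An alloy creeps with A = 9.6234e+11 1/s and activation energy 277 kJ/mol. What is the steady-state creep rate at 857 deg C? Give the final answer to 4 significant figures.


rate = A * exp(-Q / (R*T))
T = 857 + 273.15 = 1130.15 K
rate = 9.6234e+11 * exp(-277e3 / (8.314 * 1130.15))
rate = 0.1514 1/s


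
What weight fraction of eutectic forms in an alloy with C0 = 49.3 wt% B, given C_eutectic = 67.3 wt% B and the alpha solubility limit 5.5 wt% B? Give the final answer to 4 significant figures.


f_primary = (C_e - C0) / (C_e - C_alpha_max)
f_primary = (67.3 - 49.3) / (67.3 - 5.5)
f_primary = 0.291262
f_eutectic = 1 - 0.291262 = 0.7087


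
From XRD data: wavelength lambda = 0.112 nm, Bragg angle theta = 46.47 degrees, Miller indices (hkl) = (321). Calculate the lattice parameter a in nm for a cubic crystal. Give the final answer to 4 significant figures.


d = lambda / (2*sin(theta))
d = 0.112 / (2*sin(46.47 deg))
d = 0.0772399 nm
a = d * sqrt(h^2+k^2+l^2) = 0.0772399 * sqrt(14)
a = 0.289 nm


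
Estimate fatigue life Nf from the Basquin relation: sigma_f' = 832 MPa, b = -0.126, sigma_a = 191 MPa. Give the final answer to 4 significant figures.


sigma_a = sigma_f' * (2*Nf)^b
2*Nf = (sigma_a / sigma_f')^(1/b)
2*Nf = (191 / 832)^(1/-0.126)
2*Nf = 118071
Nf = 59040 cycles


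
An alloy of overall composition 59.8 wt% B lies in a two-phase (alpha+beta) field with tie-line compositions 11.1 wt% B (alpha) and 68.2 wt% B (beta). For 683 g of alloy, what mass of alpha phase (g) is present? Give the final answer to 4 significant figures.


f_alpha = (C_beta - C0) / (C_beta - C_alpha)
f_alpha = (68.2 - 59.8) / (68.2 - 11.1) = 0.14711
m_alpha = f_alpha * m_total = 0.14711 * 683 = 100.5 g


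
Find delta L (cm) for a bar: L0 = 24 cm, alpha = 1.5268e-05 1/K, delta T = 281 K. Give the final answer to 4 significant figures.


dL = L0 * alpha * dT
dL = 24 * 1.5268e-05 * 281
dL = 0.103 cm


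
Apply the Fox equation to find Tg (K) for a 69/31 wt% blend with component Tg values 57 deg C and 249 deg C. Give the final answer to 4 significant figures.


1/Tg = w1/Tg1 + w2/Tg2 (in Kelvin)
Tg1 = 330.15 K, Tg2 = 522.15 K
1/Tg = 0.69/330.15 + 0.31/522.15
Tg = 372.6 K


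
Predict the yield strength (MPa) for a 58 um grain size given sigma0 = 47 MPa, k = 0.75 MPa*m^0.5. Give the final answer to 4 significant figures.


sigma_y = sigma0 + k / sqrt(d)
d = 58 um = 5.8e-05 m
sigma_y = 47 + 0.75 / sqrt(5.8e-05)
sigma_y = 145.5 MPa


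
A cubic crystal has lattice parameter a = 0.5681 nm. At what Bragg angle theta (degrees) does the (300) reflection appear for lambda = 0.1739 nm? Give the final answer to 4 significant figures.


d = a / sqrt(h^2+k^2+l^2)
d = 0.5681 / sqrt(9) = 0.189367 nm
lambda = 2*d*sin(theta)  =>  sin(theta) = lambda / (2*d)
sin(theta) = 0.1739 / (2 * 0.189367) = 0.459162
theta = 27.33 deg


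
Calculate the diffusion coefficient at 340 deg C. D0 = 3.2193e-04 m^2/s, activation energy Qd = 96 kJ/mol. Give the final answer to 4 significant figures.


D = D0 * exp(-Qd / (R*T))
T = 613.15 K
D = 3.2193e-04 * exp(-96e3 / (8.314 * 613.15))
D = 2.134e-12 m^2/s


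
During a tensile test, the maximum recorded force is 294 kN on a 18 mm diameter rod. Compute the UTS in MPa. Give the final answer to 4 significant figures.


A0 = pi*(d/2)^2 = pi*(18/2)^2 = 254.469 mm^2
UTS = F_max / A0 = 294*1000 / 254.469
UTS = 1155 MPa


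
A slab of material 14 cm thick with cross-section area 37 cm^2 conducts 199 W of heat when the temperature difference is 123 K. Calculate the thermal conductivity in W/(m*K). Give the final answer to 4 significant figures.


k = Q*L / (A*dT)
L = 0.14 m, A = 3.7e-03 m^2
k = 199 * 0.14 / (3.7e-03 * 123)
k = 61.22 W/(m*K)


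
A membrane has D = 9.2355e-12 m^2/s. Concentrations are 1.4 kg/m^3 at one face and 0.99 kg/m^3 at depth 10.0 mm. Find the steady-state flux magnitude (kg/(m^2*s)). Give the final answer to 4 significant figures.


J = -D * (dC/dx) = D * (C1 - C2) / dx
J = 9.2355e-12 * (1.4 - 0.99) / 0.01
J = 3.787e-10 kg/(m^2*s)


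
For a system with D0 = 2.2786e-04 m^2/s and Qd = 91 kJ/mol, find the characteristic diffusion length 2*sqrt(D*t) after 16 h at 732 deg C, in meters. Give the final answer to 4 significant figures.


Step 1: D = D0 * exp(-Qd/(R*T))
T = 1005.15 K
D = 2.2786e-04 * exp(-91e3 / (8.314 * 1005.15)) = 4.25108e-09 m^2/s
Step 2: L = 2*sqrt(D*t)
t = 16 h = 57600 s
L = 2*sqrt(4.25108e-09 * 57600) = 0.0313 m


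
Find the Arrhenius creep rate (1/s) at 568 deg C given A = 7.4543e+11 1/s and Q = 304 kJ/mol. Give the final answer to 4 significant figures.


rate = A * exp(-Q / (R*T))
T = 568 + 273.15 = 841.15 K
rate = 7.4543e+11 * exp(-304e3 / (8.314 * 841.15))
rate = 9.854e-08 1/s


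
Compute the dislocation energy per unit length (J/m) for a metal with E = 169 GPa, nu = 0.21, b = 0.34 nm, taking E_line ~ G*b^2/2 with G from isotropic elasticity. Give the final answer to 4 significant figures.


Step 1: G = E / (2*(1+nu))
G = 169 / (2*(1+0.21)) = 69.8347 GPa = 6.98347e+10 Pa
Step 2: E_line = G*b^2/2
b = 0.34 nm = 3.4e-10 m
E_line = 0.5 * 6.98347e+10 * (3.4e-10)^2 = 4.036e-09 J/m


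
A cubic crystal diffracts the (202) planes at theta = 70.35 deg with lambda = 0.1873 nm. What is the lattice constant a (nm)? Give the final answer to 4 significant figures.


d = lambda / (2*sin(theta))
d = 0.1873 / (2*sin(70.35 deg))
d = 0.099441 nm
a = d * sqrt(h^2+k^2+l^2) = 0.099441 * sqrt(8)
a = 0.2813 nm


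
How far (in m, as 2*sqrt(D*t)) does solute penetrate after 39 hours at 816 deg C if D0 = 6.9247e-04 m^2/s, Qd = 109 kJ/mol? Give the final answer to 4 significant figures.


Step 1: D = D0 * exp(-Qd/(R*T))
T = 1089.15 K
D = 6.9247e-04 * exp(-109e3 / (8.314 * 1089.15)) = 4.09894e-09 m^2/s
Step 2: L = 2*sqrt(D*t)
t = 39 h = 140400 s
L = 2*sqrt(4.09894e-09 * 140400) = 0.04798 m


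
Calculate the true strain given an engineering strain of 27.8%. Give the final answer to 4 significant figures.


epsilon_true = ln(1 + epsilon_eng)
epsilon_true = ln(1 + 0.278)
epsilon_true = 0.2453


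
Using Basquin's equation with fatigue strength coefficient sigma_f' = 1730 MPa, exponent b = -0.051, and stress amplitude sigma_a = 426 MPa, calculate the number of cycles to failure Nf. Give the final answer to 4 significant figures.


sigma_a = sigma_f' * (2*Nf)^b
2*Nf = (sigma_a / sigma_f')^(1/b)
2*Nf = (426 / 1730)^(1/-0.051)
2*Nf = 8.59111e+11
Nf = 4.296e+11 cycles


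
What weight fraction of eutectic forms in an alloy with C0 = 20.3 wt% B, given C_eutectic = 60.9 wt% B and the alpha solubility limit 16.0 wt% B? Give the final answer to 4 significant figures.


f_primary = (C_e - C0) / (C_e - C_alpha_max)
f_primary = (60.9 - 20.3) / (60.9 - 16.0)
f_primary = 0.904232
f_eutectic = 1 - 0.904232 = 0.09577


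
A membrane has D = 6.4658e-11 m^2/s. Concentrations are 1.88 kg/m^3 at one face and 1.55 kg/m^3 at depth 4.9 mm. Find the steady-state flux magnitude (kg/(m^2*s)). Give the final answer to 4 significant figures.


J = -D * (dC/dx) = D * (C1 - C2) / dx
J = 6.4658e-11 * (1.88 - 1.55) / 4.9e-03
J = 4.355e-09 kg/(m^2*s)


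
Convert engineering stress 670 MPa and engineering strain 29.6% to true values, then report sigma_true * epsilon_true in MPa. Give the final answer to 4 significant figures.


sigma_true = sigma_eng * (1 + epsilon_eng)
sigma_true = 670 * (1 + 0.296) = 868.32 MPa
epsilon_true = ln(1 + epsilon_eng)
epsilon_true = ln(1 + 0.296) = 0.259283
sigma_true * epsilon_true = 868.32 * 0.259283 = 225.1 MPa


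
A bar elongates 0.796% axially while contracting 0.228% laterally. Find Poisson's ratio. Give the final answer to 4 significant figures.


nu = -epsilon_lat / epsilon_axial
Lateral strain is contraction (negative), so using magnitudes:
nu = 0.228 / 0.796
nu = 0.2864


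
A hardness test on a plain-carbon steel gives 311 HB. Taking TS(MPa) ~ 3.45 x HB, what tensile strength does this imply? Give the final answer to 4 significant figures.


TS (MPa) = 3.45 * HB
TS = 3.45 * 311
TS = 1073 MPa


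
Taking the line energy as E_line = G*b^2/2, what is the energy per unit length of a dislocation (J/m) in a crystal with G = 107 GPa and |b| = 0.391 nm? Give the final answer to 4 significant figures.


E = G*b^2/2
b = 0.391 nm = 3.91e-10 m
G = 107 GPa = 1.07e+11 Pa
E = 0.5 * 1.07e+11 * (3.91e-10)^2
E = 8.179e-09 J/m


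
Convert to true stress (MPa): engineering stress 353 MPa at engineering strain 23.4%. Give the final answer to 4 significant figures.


sigma_true = sigma_eng * (1 + epsilon_eng)
sigma_true = 353 * (1 + 0.234)
sigma_true = 435.6 MPa


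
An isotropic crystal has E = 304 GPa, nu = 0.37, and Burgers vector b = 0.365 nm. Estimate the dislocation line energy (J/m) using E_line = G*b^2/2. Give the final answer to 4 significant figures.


Step 1: G = E / (2*(1+nu))
G = 304 / (2*(1+0.37)) = 110.949 GPa = 1.10949e+11 Pa
Step 2: E_line = G*b^2/2
b = 0.365 nm = 3.65e-10 m
E_line = 0.5 * 1.10949e+11 * (3.65e-10)^2 = 7.391e-09 J/m


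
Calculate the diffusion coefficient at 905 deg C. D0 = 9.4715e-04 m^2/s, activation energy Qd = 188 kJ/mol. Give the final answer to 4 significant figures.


D = D0 * exp(-Qd / (R*T))
T = 1178.15 K
D = 9.4715e-04 * exp(-188e3 / (8.314 * 1178.15))
D = 4.374e-12 m^2/s


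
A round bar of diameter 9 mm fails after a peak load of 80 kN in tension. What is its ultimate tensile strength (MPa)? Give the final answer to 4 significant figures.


A0 = pi*(d/2)^2 = pi*(9/2)^2 = 63.6173 mm^2
UTS = F_max / A0 = 80*1000 / 63.6173
UTS = 1258 MPa


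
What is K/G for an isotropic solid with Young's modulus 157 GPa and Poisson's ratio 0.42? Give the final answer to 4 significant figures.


G = E / (2*(1+nu))
G = 157 / (2*(1+0.42)) = 55.2817 GPa
K = E / (3*(1-2*nu))
K = 157 / (3*(1-2*0.42)) = 327.083 GPa
K/G = 327.083 / 55.2817 = 5.917


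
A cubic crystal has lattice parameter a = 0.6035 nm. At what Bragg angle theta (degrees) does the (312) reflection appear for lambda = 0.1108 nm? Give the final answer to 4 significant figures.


d = a / sqrt(h^2+k^2+l^2)
d = 0.6035 / sqrt(14) = 0.161292 nm
lambda = 2*d*sin(theta)  =>  sin(theta) = lambda / (2*d)
sin(theta) = 0.1108 / (2 * 0.161292) = 0.343476
theta = 20.09 deg


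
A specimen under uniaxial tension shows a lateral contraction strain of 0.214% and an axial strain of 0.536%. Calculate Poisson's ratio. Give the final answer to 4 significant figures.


nu = -epsilon_lat / epsilon_axial
Lateral strain is contraction (negative), so using magnitudes:
nu = 0.214 / 0.536
nu = 0.3993


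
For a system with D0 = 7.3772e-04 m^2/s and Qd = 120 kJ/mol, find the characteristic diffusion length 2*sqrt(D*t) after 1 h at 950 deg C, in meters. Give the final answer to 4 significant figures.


Step 1: D = D0 * exp(-Qd/(R*T))
T = 1223.15 K
D = 7.3772e-04 * exp(-120e3 / (8.314 * 1223.15)) = 5.53483e-09 m^2/s
Step 2: L = 2*sqrt(D*t)
t = 1 h = 3600 s
L = 2*sqrt(5.53483e-09 * 3600) = 8.928e-03 m


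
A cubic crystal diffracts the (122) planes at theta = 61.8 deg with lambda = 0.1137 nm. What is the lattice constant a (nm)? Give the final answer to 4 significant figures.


d = lambda / (2*sin(theta))
d = 0.1137 / (2*sin(61.8 deg))
d = 0.0645067 nm
a = d * sqrt(h^2+k^2+l^2) = 0.0645067 * sqrt(9)
a = 0.1935 nm


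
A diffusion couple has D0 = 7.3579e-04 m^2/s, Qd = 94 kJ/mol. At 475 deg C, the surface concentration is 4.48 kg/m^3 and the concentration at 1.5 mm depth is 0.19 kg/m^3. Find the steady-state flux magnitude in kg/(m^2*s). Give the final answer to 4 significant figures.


Step 1: D = D0 * exp(-Qd/(R*T))
T = 475 + 273.15 = 748.15 K
D = 7.3579e-04 * exp(-94e3 / (8.314 * 748.15)) = 2.01181e-10 m^2/s
Step 2: J = D * (C1 - C2) / dx
J = 2.01181e-10 * (4.48 - 0.19) / 1.5e-03
J = 5.754e-07 kg/(m^2*s)


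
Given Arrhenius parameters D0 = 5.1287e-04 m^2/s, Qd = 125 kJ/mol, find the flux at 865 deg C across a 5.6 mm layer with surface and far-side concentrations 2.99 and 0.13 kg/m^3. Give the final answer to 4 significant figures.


Step 1: D = D0 * exp(-Qd/(R*T))
T = 865 + 273.15 = 1138.15 K
D = 5.1287e-04 * exp(-125e3 / (8.314 * 1138.15)) = 9.3974e-10 m^2/s
Step 2: J = D * (C1 - C2) / dx
J = 9.3974e-10 * (2.99 - 0.13) / 5.6e-03
J = 4.799e-07 kg/(m^2*s)


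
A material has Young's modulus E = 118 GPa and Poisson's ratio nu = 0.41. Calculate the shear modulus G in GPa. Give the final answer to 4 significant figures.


G = E / (2*(1+nu))
G = 118 / (2*(1+0.41))
G = 41.84 GPa


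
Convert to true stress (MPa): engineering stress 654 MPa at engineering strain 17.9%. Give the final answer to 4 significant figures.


sigma_true = sigma_eng * (1 + epsilon_eng)
sigma_true = 654 * (1 + 0.179)
sigma_true = 771.1 MPa


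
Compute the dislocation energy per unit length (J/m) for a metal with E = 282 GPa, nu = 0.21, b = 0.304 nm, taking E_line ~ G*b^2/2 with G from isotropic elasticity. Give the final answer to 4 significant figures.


Step 1: G = E / (2*(1+nu))
G = 282 / (2*(1+0.21)) = 116.529 GPa = 1.16529e+11 Pa
Step 2: E_line = G*b^2/2
b = 0.304 nm = 3.04e-10 m
E_line = 0.5 * 1.16529e+11 * (3.04e-10)^2 = 5.385e-09 J/m


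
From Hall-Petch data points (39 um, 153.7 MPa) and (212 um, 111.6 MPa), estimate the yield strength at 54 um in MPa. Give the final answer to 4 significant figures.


sigma_y = sigma0 + k / sqrt(d)
1/sqrt(d1) = 1/sqrt(3.9e-05) = 160.128;  1/sqrt(d2) = 68.6803
k = (sigma1 - sigma2) / (1/sqrt(d1) - 1/sqrt(d2)) = (153.7 - 111.6) / (160.128 - 68.6803) = 0.460372 MPa*m^0.5
sigma0 = sigma1 - k/sqrt(d1) = 153.7 - 0.460372*160.128 = 79.9816 MPa
sigma_y(d3) = 79.9816 + 0.460372 / sqrt(5.4e-05) = 142.6 MPa


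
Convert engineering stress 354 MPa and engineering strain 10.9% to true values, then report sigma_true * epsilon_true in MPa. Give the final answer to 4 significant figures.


sigma_true = sigma_eng * (1 + epsilon_eng)
sigma_true = 354 * (1 + 0.109) = 392.586 MPa
epsilon_true = ln(1 + epsilon_eng)
epsilon_true = ln(1 + 0.109) = 0.103459
sigma_true * epsilon_true = 392.586 * 0.103459 = 40.62 MPa


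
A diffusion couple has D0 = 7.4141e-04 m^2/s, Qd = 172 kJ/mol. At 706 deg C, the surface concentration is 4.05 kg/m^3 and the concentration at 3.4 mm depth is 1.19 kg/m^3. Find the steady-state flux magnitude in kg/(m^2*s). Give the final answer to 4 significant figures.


Step 1: D = D0 * exp(-Qd/(R*T))
T = 706 + 273.15 = 979.15 K
D = 7.4141e-04 * exp(-172e3 / (8.314 * 979.15)) = 4.94375e-13 m^2/s
Step 2: J = D * (C1 - C2) / dx
J = 4.94375e-13 * (4.05 - 1.19) / 3.4e-03
J = 4.159e-10 kg/(m^2*s)


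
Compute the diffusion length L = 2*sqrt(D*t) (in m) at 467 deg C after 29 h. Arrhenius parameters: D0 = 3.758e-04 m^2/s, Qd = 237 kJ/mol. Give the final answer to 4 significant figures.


Step 1: D = D0 * exp(-Qd/(R*T))
T = 740.15 K
D = 3.758e-04 * exp(-237e3 / (8.314 * 740.15)) = 7.05571e-21 m^2/s
Step 2: L = 2*sqrt(D*t)
t = 29 h = 104400 s
L = 2*sqrt(7.05571e-21 * 104400) = 5.428e-08 m


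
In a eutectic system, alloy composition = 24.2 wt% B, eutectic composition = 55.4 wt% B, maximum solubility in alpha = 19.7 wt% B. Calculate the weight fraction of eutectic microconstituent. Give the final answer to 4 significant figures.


f_primary = (C_e - C0) / (C_e - C_alpha_max)
f_primary = (55.4 - 24.2) / (55.4 - 19.7)
f_primary = 0.87395
f_eutectic = 1 - 0.87395 = 0.1261


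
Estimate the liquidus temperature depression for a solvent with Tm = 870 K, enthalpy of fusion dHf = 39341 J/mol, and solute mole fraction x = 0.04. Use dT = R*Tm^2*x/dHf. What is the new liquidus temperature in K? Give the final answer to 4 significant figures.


dT = R*Tm^2*x / dHf
dT = 8.314 * 870^2 * 0.04 / 39341
dT = 6.39828 K
T_new = 870 - 6.39828 = 863.6 K


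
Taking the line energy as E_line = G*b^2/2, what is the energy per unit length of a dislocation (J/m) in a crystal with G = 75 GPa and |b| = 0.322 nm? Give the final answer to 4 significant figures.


E = G*b^2/2
b = 0.322 nm = 3.22e-10 m
G = 75 GPa = 7.5e+10 Pa
E = 0.5 * 7.5e+10 * (3.22e-10)^2
E = 3.888e-09 J/m


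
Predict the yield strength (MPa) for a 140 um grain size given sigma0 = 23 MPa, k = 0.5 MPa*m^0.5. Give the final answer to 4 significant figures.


sigma_y = sigma0 + k / sqrt(d)
d = 140 um = 1.4e-04 m
sigma_y = 23 + 0.5 / sqrt(1.4e-04)
sigma_y = 65.26 MPa


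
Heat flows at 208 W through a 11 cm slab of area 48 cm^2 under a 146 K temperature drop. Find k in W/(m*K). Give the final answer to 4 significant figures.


k = Q*L / (A*dT)
L = 0.11 m, A = 4.8e-03 m^2
k = 208 * 0.11 / (4.8e-03 * 146)
k = 32.65 W/(m*K)


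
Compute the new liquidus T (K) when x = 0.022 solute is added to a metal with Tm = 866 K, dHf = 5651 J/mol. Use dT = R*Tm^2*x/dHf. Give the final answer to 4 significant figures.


dT = R*Tm^2*x / dHf
dT = 8.314 * 866^2 * 0.022 / 5651
dT = 24.2741 K
T_new = 866 - 24.2741 = 841.7 K


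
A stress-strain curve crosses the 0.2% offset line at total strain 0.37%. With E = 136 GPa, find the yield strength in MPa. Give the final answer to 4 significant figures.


Offset strain = 0.002
Elastic strain at yield = total_strain - offset = 3.7e-03 - 0.002 = 1.7e-03
sigma_y = E * elastic_strain = 136000 * 1.7e-03
sigma_y = 231.2 MPa


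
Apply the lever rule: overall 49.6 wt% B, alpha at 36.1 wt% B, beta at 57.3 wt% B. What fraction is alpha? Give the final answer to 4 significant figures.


f_alpha = (C_beta - C0) / (C_beta - C_alpha)
f_alpha = (57.3 - 49.6) / (57.3 - 36.1)
f_alpha = 0.3632


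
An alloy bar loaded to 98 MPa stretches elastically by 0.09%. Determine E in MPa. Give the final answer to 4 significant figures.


E = sigma / epsilon
epsilon = 0.09% = 9e-04
E = 98 / 9e-04
E = 108900 MPa


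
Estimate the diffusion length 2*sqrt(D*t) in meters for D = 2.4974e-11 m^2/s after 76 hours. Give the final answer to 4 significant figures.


t = 76 hr = 273600 s
Diffusion length = 2*sqrt(D*t)
= 2*sqrt(2.4974e-11 * 273600)
= 5.228e-03 m


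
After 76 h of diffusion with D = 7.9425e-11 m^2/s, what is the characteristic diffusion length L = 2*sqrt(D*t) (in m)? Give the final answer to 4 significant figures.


t = 76 hr = 273600 s
Diffusion length = 2*sqrt(D*t)
= 2*sqrt(7.9425e-11 * 273600)
= 9.323e-03 m


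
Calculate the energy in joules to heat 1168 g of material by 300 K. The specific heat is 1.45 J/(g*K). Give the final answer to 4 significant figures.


Q = m * cp * dT
Q = 1168 * 1.45 * 300
Q = 508100 J


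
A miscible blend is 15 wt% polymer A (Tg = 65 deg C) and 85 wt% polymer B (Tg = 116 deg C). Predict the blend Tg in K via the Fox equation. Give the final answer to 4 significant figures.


1/Tg = w1/Tg1 + w2/Tg2 (in Kelvin)
Tg1 = 338.15 K, Tg2 = 389.15 K
1/Tg = 0.15/338.15 + 0.85/389.15
Tg = 380.5 K


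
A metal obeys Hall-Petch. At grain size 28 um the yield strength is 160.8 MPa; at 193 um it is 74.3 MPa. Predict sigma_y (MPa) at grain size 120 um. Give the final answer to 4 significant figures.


sigma_y = sigma0 + k / sqrt(d)
1/sqrt(d1) = 1/sqrt(2.8e-05) = 188.982;  1/sqrt(d2) = 71.9816
k = (sigma1 - sigma2) / (1/sqrt(d1) - 1/sqrt(d2)) = (160.8 - 74.3) / (188.982 - 71.9816) = 0.739312 MPa*m^0.5
sigma0 = sigma1 - k/sqrt(d1) = 160.8 - 0.739312*188.982 = 21.0832 MPa
sigma_y(d3) = 21.0832 + 0.739312 / sqrt(1.2e-04) = 88.57 MPa


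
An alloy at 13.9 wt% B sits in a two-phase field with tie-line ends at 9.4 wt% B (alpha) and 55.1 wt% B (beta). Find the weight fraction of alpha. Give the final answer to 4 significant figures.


f_alpha = (C_beta - C0) / (C_beta - C_alpha)
f_alpha = (55.1 - 13.9) / (55.1 - 9.4)
f_alpha = 0.9015


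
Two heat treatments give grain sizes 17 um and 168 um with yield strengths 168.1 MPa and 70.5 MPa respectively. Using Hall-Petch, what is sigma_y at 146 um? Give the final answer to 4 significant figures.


sigma_y = sigma0 + k / sqrt(d)
1/sqrt(d1) = 1/sqrt(1.7e-05) = 242.536;  1/sqrt(d2) = 77.1517
k = (sigma1 - sigma2) / (1/sqrt(d1) - 1/sqrt(d2)) = (168.1 - 70.5) / (242.536 - 77.1517) = 0.590142 MPa*m^0.5
sigma0 = sigma1 - k/sqrt(d1) = 168.1 - 0.590142*242.536 = 24.9696 MPa
sigma_y(d3) = 24.9696 + 0.590142 / sqrt(1.46e-04) = 73.81 MPa


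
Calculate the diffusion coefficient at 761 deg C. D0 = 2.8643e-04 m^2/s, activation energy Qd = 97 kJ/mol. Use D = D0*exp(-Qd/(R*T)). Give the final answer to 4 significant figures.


D = D0 * exp(-Qd / (R*T))
T = 1034.15 K
D = 2.8643e-04 * exp(-97e3 / (8.314 * 1034.15))
D = 3.609e-09 m^2/s


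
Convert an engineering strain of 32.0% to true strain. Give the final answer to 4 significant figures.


epsilon_true = ln(1 + epsilon_eng)
epsilon_true = ln(1 + 0.32)
epsilon_true = 0.2776


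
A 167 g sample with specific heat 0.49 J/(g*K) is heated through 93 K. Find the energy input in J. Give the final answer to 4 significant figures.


Q = m * cp * dT
Q = 167 * 0.49 * 93
Q = 7610 J


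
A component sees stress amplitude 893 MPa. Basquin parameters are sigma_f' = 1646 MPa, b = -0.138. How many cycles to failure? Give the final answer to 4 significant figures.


sigma_a = sigma_f' * (2*Nf)^b
2*Nf = (sigma_a / sigma_f')^(1/b)
2*Nf = (893 / 1646)^(1/-0.138)
2*Nf = 84.039
Nf = 42.02 cycles


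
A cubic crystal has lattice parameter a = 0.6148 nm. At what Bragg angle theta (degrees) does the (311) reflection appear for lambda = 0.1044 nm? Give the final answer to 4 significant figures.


d = a / sqrt(h^2+k^2+l^2)
d = 0.6148 / sqrt(11) = 0.185369 nm
lambda = 2*d*sin(theta)  =>  sin(theta) = lambda / (2*d)
sin(theta) = 0.1044 / (2 * 0.185369) = 0.2816
theta = 16.36 deg


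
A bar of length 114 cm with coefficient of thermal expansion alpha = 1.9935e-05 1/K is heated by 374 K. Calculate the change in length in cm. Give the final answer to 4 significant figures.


dL = L0 * alpha * dT
dL = 114 * 1.9935e-05 * 374
dL = 0.8499 cm


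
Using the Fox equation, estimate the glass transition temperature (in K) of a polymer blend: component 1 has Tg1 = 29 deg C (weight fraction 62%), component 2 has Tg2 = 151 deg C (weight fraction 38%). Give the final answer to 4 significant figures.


1/Tg = w1/Tg1 + w2/Tg2 (in Kelvin)
Tg1 = 302.15 K, Tg2 = 424.15 K
1/Tg = 0.62/302.15 + 0.38/424.15
Tg = 339.2 K


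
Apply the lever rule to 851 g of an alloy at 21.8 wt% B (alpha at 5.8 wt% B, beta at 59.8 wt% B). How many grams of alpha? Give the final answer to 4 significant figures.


f_alpha = (C_beta - C0) / (C_beta - C_alpha)
f_alpha = (59.8 - 21.8) / (59.8 - 5.8) = 0.703704
m_alpha = f_alpha * m_total = 0.703704 * 851 = 598.9 g


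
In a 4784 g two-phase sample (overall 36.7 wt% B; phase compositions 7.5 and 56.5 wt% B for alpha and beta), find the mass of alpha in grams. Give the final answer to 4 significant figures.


f_alpha = (C_beta - C0) / (C_beta - C_alpha)
f_alpha = (56.5 - 36.7) / (56.5 - 7.5) = 0.404082
m_alpha = f_alpha * m_total = 0.404082 * 4784 = 1933 g


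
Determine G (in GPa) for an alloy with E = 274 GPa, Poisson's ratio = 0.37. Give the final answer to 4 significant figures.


G = E / (2*(1+nu))
G = 274 / (2*(1+0.37))
G = 100 GPa


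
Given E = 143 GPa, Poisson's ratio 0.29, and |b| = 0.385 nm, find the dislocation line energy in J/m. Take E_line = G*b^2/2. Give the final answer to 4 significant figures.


Step 1: G = E / (2*(1+nu))
G = 143 / (2*(1+0.29)) = 55.4264 GPa = 5.54264e+10 Pa
Step 2: E_line = G*b^2/2
b = 0.385 nm = 3.85e-10 m
E_line = 0.5 * 5.54264e+10 * (3.85e-10)^2 = 4.108e-09 J/m


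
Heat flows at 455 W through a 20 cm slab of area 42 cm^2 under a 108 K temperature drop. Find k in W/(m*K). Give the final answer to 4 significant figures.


k = Q*L / (A*dT)
L = 0.2 m, A = 4.2e-03 m^2
k = 455 * 0.2 / (4.2e-03 * 108)
k = 200.6 W/(m*K)


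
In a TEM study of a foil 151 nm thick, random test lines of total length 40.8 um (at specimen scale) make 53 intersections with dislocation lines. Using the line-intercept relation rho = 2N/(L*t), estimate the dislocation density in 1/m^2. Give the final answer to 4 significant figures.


rho = 2N / (L * t)
L = 40.8 um = 4.08e-05 m, t = 151 nm = 1.51e-07 m
rho = 2 * 53 / (4.08e-05 * 1.51e-07)
rho = 1.721e+13 1/m^2


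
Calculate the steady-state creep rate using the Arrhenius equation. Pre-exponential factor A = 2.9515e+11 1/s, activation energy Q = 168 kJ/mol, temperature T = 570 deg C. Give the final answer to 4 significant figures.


rate = A * exp(-Q / (R*T))
T = 570 + 273.15 = 843.15 K
rate = 2.9515e+11 * exp(-168e3 / (8.314 * 843.15))
rate = 11.53 1/s


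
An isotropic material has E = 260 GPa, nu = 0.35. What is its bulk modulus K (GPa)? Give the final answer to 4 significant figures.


K = E / (3*(1-2*nu))
K = 260 / (3*(1-2*0.35))
K = 288.9 GPa


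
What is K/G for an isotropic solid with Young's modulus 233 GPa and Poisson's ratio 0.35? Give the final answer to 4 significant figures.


G = E / (2*(1+nu))
G = 233 / (2*(1+0.35)) = 86.2963 GPa
K = E / (3*(1-2*nu))
K = 233 / (3*(1-2*0.35)) = 258.889 GPa
K/G = 258.889 / 86.2963 = 3


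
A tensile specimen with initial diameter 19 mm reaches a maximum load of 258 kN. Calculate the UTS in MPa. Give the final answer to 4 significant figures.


A0 = pi*(d/2)^2 = pi*(19/2)^2 = 283.529 mm^2
UTS = F_max / A0 = 258*1000 / 283.529
UTS = 910 MPa


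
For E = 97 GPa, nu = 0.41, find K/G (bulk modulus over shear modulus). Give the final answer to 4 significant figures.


G = E / (2*(1+nu))
G = 97 / (2*(1+0.41)) = 34.3972 GPa
K = E / (3*(1-2*nu))
K = 97 / (3*(1-2*0.41)) = 179.63 GPa
K/G = 179.63 / 34.3972 = 5.222


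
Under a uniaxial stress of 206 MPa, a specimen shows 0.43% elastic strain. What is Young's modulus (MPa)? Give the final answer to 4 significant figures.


E = sigma / epsilon
epsilon = 0.43% = 4.3e-03
E = 206 / 4.3e-03
E = 47910 MPa


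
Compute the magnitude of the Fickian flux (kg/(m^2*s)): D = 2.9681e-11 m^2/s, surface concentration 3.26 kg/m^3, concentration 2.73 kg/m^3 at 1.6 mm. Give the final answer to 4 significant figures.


J = -D * (dC/dx) = D * (C1 - C2) / dx
J = 2.9681e-11 * (3.26 - 2.73) / 1.6e-03
J = 9.832e-09 kg/(m^2*s)


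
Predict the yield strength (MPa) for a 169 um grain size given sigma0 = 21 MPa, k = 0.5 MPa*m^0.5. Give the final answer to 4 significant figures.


sigma_y = sigma0 + k / sqrt(d)
d = 169 um = 1.69e-04 m
sigma_y = 21 + 0.5 / sqrt(1.69e-04)
sigma_y = 59.46 MPa


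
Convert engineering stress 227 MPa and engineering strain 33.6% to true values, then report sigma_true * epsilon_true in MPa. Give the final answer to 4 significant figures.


sigma_true = sigma_eng * (1 + epsilon_eng)
sigma_true = 227 * (1 + 0.336) = 303.272 MPa
epsilon_true = ln(1 + epsilon_eng)
epsilon_true = ln(1 + 0.336) = 0.28968
sigma_true * epsilon_true = 303.272 * 0.28968 = 87.85 MPa


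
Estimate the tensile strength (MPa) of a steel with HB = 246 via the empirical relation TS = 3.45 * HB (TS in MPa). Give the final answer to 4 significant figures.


TS (MPa) = 3.45 * HB
TS = 3.45 * 246
TS = 848.7 MPa


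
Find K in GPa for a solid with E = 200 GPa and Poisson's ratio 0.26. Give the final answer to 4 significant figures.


K = E / (3*(1-2*nu))
K = 200 / (3*(1-2*0.26))
K = 138.9 GPa


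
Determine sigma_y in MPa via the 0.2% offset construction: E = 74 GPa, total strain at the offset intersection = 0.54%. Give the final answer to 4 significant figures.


Offset strain = 0.002
Elastic strain at yield = total_strain - offset = 5.4e-03 - 0.002 = 3.4e-03
sigma_y = E * elastic_strain = 74000 * 3.4e-03
sigma_y = 251.6 MPa


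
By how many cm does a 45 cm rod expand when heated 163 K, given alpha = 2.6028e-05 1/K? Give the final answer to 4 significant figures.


dL = L0 * alpha * dT
dL = 45 * 2.6028e-05 * 163
dL = 0.1909 cm


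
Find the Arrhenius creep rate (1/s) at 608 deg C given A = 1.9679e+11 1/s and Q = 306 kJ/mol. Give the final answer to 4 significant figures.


rate = A * exp(-Q / (R*T))
T = 608 + 273.15 = 881.15 K
rate = 1.9679e+11 * exp(-306e3 / (8.314 * 881.15))
rate = 1.424e-07 1/s


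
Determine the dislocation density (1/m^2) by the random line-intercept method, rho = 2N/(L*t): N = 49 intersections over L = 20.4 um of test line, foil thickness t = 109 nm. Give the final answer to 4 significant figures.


rho = 2N / (L * t)
L = 20.4 um = 2.04e-05 m, t = 109 nm = 1.09e-07 m
rho = 2 * 49 / (2.04e-05 * 1.09e-07)
rho = 4.407e+13 1/m^2


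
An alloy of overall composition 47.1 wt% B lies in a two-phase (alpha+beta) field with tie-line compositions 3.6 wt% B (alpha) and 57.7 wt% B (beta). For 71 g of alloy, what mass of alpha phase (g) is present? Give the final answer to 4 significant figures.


f_alpha = (C_beta - C0) / (C_beta - C_alpha)
f_alpha = (57.7 - 47.1) / (57.7 - 3.6) = 0.195933
m_alpha = f_alpha * m_total = 0.195933 * 71 = 13.91 g


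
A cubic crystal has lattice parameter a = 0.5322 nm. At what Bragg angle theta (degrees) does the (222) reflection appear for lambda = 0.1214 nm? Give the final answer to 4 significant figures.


d = a / sqrt(h^2+k^2+l^2)
d = 0.5322 / sqrt(12) = 0.153633 nm
lambda = 2*d*sin(theta)  =>  sin(theta) = lambda / (2*d)
sin(theta) = 0.1214 / (2 * 0.153633) = 0.395098
theta = 23.27 deg


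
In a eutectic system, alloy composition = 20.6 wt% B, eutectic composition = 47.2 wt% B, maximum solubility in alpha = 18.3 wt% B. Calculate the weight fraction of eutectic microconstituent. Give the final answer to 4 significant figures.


f_primary = (C_e - C0) / (C_e - C_alpha_max)
f_primary = (47.2 - 20.6) / (47.2 - 18.3)
f_primary = 0.920415
f_eutectic = 1 - 0.920415 = 0.07958


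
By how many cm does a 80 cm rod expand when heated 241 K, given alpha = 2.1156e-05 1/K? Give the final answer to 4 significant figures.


dL = L0 * alpha * dT
dL = 80 * 2.1156e-05 * 241
dL = 0.4079 cm


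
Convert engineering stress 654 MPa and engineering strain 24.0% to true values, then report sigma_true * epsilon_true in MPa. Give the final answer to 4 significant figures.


sigma_true = sigma_eng * (1 + epsilon_eng)
sigma_true = 654 * (1 + 0.24) = 810.96 MPa
epsilon_true = ln(1 + epsilon_eng)
epsilon_true = ln(1 + 0.24) = 0.215111
sigma_true * epsilon_true = 810.96 * 0.215111 = 174.4 MPa


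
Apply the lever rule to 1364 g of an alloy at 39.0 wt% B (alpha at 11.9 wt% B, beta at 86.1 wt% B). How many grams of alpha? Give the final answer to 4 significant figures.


f_alpha = (C_beta - C0) / (C_beta - C_alpha)
f_alpha = (86.1 - 39.0) / (86.1 - 11.9) = 0.634771
m_alpha = f_alpha * m_total = 0.634771 * 1364 = 865.8 g


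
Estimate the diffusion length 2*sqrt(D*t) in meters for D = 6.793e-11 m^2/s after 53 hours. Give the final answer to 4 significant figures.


t = 53 hr = 190800 s
Diffusion length = 2*sqrt(D*t)
= 2*sqrt(6.793e-11 * 190800)
= 7.2e-03 m


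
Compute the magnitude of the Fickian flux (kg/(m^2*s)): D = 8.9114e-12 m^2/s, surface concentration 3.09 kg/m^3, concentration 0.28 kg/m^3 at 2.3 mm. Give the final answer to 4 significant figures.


J = -D * (dC/dx) = D * (C1 - C2) / dx
J = 8.9114e-12 * (3.09 - 0.28) / 2.3e-03
J = 1.089e-08 kg/(m^2*s)


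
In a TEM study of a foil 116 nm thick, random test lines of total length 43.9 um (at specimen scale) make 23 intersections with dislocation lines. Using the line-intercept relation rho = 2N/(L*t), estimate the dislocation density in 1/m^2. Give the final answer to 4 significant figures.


rho = 2N / (L * t)
L = 43.9 um = 4.39e-05 m, t = 116 nm = 1.16e-07 m
rho = 2 * 23 / (4.39e-05 * 1.16e-07)
rho = 9.033e+12 1/m^2


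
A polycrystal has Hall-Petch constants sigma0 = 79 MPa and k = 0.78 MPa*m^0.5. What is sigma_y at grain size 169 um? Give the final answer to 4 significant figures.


sigma_y = sigma0 + k / sqrt(d)
d = 169 um = 1.69e-04 m
sigma_y = 79 + 0.78 / sqrt(1.69e-04)
sigma_y = 139 MPa


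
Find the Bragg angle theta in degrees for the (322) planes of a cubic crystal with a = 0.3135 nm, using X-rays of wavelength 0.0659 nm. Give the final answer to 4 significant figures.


d = a / sqrt(h^2+k^2+l^2)
d = 0.3135 / sqrt(17) = 0.0760349 nm
lambda = 2*d*sin(theta)  =>  sin(theta) = lambda / (2*d)
sin(theta) = 0.0659 / (2 * 0.0760349) = 0.433354
theta = 25.68 deg


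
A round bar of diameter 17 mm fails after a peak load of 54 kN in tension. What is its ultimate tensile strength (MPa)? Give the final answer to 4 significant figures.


A0 = pi*(d/2)^2 = pi*(17/2)^2 = 226.98 mm^2
UTS = F_max / A0 = 54*1000 / 226.98
UTS = 237.9 MPa


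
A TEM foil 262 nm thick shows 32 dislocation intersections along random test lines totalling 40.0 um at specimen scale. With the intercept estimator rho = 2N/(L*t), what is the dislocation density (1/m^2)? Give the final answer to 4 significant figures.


rho = 2N / (L * t)
L = 40.0 um = 4e-05 m, t = 262 nm = 2.62e-07 m
rho = 2 * 32 / (4e-05 * 2.62e-07)
rho = 6.107e+12 1/m^2


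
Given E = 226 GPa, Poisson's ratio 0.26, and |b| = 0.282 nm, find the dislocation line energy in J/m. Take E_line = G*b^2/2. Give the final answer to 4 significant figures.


Step 1: G = E / (2*(1+nu))
G = 226 / (2*(1+0.26)) = 89.6825 GPa = 8.96825e+10 Pa
Step 2: E_line = G*b^2/2
b = 0.282 nm = 2.82e-10 m
E_line = 0.5 * 8.96825e+10 * (2.82e-10)^2 = 3.566e-09 J/m


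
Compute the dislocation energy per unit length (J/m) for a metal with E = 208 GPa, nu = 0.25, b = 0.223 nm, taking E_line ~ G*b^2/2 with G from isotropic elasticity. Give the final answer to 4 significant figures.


Step 1: G = E / (2*(1+nu))
G = 208 / (2*(1+0.25)) = 83.2 GPa = 8.32e+10 Pa
Step 2: E_line = G*b^2/2
b = 0.223 nm = 2.23e-10 m
E_line = 0.5 * 8.32e+10 * (2.23e-10)^2 = 2.069e-09 J/m


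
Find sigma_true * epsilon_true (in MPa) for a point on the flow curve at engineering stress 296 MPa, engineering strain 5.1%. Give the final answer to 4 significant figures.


sigma_true = sigma_eng * (1 + epsilon_eng)
sigma_true = 296 * (1 + 0.051) = 311.096 MPa
epsilon_true = ln(1 + epsilon_eng)
epsilon_true = ln(1 + 0.051) = 0.0497421
sigma_true * epsilon_true = 311.096 * 0.0497421 = 15.47 MPa


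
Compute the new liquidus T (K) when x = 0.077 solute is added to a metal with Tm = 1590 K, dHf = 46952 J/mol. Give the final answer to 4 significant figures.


dT = R*Tm^2*x / dHf
dT = 8.314 * 1590^2 * 0.077 / 46952
dT = 34.47 K
T_new = 1590 - 34.47 = 1556 K


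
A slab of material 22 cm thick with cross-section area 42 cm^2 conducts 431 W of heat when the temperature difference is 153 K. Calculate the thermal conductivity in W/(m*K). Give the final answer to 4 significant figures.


k = Q*L / (A*dT)
L = 0.22 m, A = 4.2e-03 m^2
k = 431 * 0.22 / (4.2e-03 * 153)
k = 147.6 W/(m*K)


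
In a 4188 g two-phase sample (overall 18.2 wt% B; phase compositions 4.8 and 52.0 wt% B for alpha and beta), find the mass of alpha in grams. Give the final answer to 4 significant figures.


f_alpha = (C_beta - C0) / (C_beta - C_alpha)
f_alpha = (52.0 - 18.2) / (52.0 - 4.8) = 0.716102
m_alpha = f_alpha * m_total = 0.716102 * 4188 = 2999 g


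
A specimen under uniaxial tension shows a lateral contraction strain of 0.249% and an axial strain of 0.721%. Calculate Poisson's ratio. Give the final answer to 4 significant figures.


nu = -epsilon_lat / epsilon_axial
Lateral strain is contraction (negative), so using magnitudes:
nu = 0.249 / 0.721
nu = 0.3454


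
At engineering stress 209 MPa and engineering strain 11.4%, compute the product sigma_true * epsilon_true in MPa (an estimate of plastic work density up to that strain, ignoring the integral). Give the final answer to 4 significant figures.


sigma_true = sigma_eng * (1 + epsilon_eng)
sigma_true = 209 * (1 + 0.114) = 232.826 MPa
epsilon_true = ln(1 + epsilon_eng)
epsilon_true = ln(1 + 0.114) = 0.107957
sigma_true * epsilon_true = 232.826 * 0.107957 = 25.14 MPa


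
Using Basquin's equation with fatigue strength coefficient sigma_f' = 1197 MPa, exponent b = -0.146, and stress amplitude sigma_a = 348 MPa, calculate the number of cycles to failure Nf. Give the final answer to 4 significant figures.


sigma_a = sigma_f' * (2*Nf)^b
2*Nf = (sigma_a / sigma_f')^(1/b)
2*Nf = (348 / 1197)^(1/-0.146)
2*Nf = 4728.89
Nf = 2364 cycles


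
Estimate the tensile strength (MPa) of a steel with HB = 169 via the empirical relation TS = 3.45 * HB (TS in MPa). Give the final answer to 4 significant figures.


TS (MPa) = 3.45 * HB
TS = 3.45 * 169
TS = 583.1 MPa


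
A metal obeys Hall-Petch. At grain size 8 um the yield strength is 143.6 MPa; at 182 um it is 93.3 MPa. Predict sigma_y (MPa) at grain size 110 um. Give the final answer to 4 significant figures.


sigma_y = sigma0 + k / sqrt(d)
1/sqrt(d1) = 1/sqrt(8e-06) = 353.553;  1/sqrt(d2) = 74.1249
k = (sigma1 - sigma2) / (1/sqrt(d1) - 1/sqrt(d2)) = (143.6 - 93.3) / (353.553 - 74.1249) = 0.18001 MPa*m^0.5
sigma0 = sigma1 - k/sqrt(d1) = 143.6 - 0.18001*353.553 = 79.9567 MPa
sigma_y(d3) = 79.9567 + 0.18001 / sqrt(1.1e-04) = 97.12 MPa
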